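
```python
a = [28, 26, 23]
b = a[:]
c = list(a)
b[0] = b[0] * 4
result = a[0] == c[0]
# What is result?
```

After line 1: a = [28, 26, 23]
After line 2 (b = a[:], copy): a = [28, 26, 23], b = [28, 26, 23]
After line 3 (c = list(a) is a copy, new object): c = [28, 26, 23]
After line 4 (b[0] = 28 * 4 = 112; only b mutates (copy)): a = [28, 26, 23], b = [112, 26, 23], c = [28, 26, 23]
After line 5 (a[0] = 28, c[0] = 28; result = True)

True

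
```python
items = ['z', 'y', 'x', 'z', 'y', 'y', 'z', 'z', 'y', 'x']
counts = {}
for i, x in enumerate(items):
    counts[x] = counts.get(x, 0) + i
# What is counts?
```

Initial: counts = {}, items = ['z', 'y', 'x', 'z', 'y', 'y', 'z', 'z', 'y', 'x']
i=0, x='z': counts = {'z': 0}
i=1, x='y': counts = {'z': 0, 'y': 1}
i=2, x='x': counts = {'z': 0, 'y': 1, 'x': 2}
i=3, x='z': counts = {'z': 3, 'y': 1, 'x': 2}
i=4, x='y': counts = {'z': 3, 'y': 5, 'x': 2}
i=5, x='y': counts = {'z': 3, 'y': 10, 'x': 2}
i=6, x='z': counts = {'z': 9, 'y': 10, 'x': 2}
i=7, x='z': counts = {'z': 16, 'y': 10, 'x': 2}
i=8, x='y': counts = {'z': 16, 'y': 18, 'x': 2}
i=9, x='x': counts = {'z': 16, 'y': 18, 'x': 11}

{'z': 16, 'y': 18, 'x': 11}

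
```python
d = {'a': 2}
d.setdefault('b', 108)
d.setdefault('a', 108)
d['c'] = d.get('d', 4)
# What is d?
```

After line 1: d = {'a': 2}
After line 2 (setdefault adds 'b'=108): d = {'a': 2, 'b': 108}
After line 3 (setdefault 'a' no-op, already exists): d = {'a': 2, 'b': 108}
After line 4 (get('d', 4) returns default since 'd' not in d): d = {'a': 2, 'b': 108, 'c': 4}

{'a': 2, 'b': 108, 'c': 4}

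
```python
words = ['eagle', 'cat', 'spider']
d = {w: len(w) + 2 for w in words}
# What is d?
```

{'eagle': 7, 'cat': 5, 'spider': 8}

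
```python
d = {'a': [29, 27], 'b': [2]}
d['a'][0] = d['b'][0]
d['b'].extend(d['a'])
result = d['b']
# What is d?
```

After line 1: d = {'a': [29, 27], 'b': [2]}
After line 2 (a[0] = b[0] = 2): d = {'a': [2, 27], 'b': [2]}
After line 3 (b.extend(a) appends [2, 27]): d = {'a': [2, 27], 'b': [2, 2, 27]}
After line 4: result = d['b'] = [2, 2, 27]

{'a': [2, 27], 'b': [2, 2, 27]}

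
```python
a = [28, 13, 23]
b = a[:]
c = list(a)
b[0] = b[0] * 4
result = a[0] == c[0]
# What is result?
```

After line 1: a = [28, 13, 23]
After line 2 (b = a[:], copy): a = [28, 13, 23], b = [28, 13, 23]
After line 3 (c = list(a) is a copy, new object): c = [28, 13, 23]
After line 4 (b[0] = 28 * 4 = 112; only b mutates (copy)): a = [28, 13, 23], b = [112, 13, 23], c = [28, 13, 23]
After line 5 (a[0] = 28, c[0] = 28; result = True)

True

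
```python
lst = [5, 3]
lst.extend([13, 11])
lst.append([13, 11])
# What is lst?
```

After line 1: lst = [5, 3]
After line 2 (extend unpacks [13, 11]): lst = [5, 3, 13, 11]
After line 3 (append adds [13, 11] as single element): lst = [5, 3, 13, 11, [13, 11]]

[5, 3, 13, 11, [13, 11]]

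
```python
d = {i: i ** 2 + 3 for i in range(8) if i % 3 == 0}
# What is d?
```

{0: 3, 3: 12, 6: 39}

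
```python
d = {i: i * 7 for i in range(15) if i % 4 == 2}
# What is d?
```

{2: 14, 6: 42, 10: 70, 14: 98}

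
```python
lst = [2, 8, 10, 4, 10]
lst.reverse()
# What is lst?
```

[10, 4, 10, 8, 2]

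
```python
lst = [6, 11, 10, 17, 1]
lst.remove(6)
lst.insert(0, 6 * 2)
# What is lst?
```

After line 1: lst = [6, 11, 10, 17, 1]
After line 2 (remove first 6): lst = [11, 10, 17, 1]
After line 3 (insert 12 at index 0): lst = [12, 11, 10, 17, 1]

[12, 11, 10, 17, 1]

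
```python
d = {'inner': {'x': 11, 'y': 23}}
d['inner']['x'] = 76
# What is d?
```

After line 1: d = {'inner': {'x': 11, 'y': 23}}
After line 2 (inner x overwritten): d = {'inner': {'x': 76, 'y': 23}}

{'inner': {'x': 76, 'y': 23}}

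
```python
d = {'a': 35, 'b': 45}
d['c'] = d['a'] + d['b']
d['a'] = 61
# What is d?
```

After line 1: d = {'a': 35, 'b': 45}
After line 2 (d['c'] = 35 + 45): d = {'a': 35, 'b': 45, 'c': 80}
After line 3: d = {'a': 61, 'b': 45, 'c': 80}

{'a': 61, 'b': 45, 'c': 80}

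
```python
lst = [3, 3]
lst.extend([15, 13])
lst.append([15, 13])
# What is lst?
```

After line 1: lst = [3, 3]
After line 2 (extend unpacks [15, 13]): lst = [3, 3, 15, 13]
After line 3 (append adds [15, 13] as single element): lst = [3, 3, 15, 13, [15, 13]]

[3, 3, 15, 13, [15, 13]]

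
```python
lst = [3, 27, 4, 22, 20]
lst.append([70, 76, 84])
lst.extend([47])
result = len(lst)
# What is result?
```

After line 1: lst = [3, 27, 4, 22, 20]
After line 2 (append adds [70, 76, 84] as single element): lst = [3, 27, 4, 22, 20, [70, 76, 84]]
After line 3 (extend unpacks [47], adds 47): lst = [3, 27, 4, 22, 20, [70, 76, 84], 47]
After line 4: result = len(lst) = 7

7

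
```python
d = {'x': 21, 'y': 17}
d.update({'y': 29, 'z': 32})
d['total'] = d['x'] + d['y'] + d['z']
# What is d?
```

After line 1: d = {'x': 21, 'y': 17}
After line 2 (y overwritten, z added): d = {'x': 21, 'y': 29, 'z': 32}
After line 3 (total = 21 + 29 + 32 = 82): d = {'x': 21, 'y': 29, 'z': 32, 'total': 82}

{'x': 21, 'y': 29, 'z': 32, 'total': 82}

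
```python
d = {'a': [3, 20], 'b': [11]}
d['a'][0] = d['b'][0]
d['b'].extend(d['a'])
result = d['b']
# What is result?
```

After line 1: d = {'a': [3, 20], 'b': [11]}
After line 2 (a[0] = b[0] = 11): d = {'a': [11, 20], 'b': [11]}
After line 3 (b.extend(a) appends [11, 20]): d = {'a': [11, 20], 'b': [11, 11, 20]}
After line 4: result = d['b'] = [11, 11, 20]

[11, 11, 20]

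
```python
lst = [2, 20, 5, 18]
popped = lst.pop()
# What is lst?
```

[2, 20, 5]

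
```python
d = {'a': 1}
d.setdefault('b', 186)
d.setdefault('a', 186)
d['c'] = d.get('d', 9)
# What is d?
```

After line 1: d = {'a': 1}
After line 2 (setdefault adds 'b'=186): d = {'a': 1, 'b': 186}
After line 3 (setdefault 'a' no-op, already exists): d = {'a': 1, 'b': 186}
After line 4 (get('d', 9) returns default since 'd' not in d): d = {'a': 1, 'b': 186, 'c': 9}

{'a': 1, 'b': 186, 'c': 9}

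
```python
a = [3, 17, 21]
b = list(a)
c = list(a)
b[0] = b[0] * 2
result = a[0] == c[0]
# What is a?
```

After line 1: a = [3, 17, 21]
After line 2 (b = list(a), copy): a = [3, 17, 21], b = [3, 17, 21]
After line 3 (c = list(a) is a copy, new object): c = [3, 17, 21]
After line 4 (b[0] = 3 * 2 = 6; only b mutates (copy)): a = [3, 17, 21], b = [6, 17, 21], c = [3, 17, 21]
After line 5 (a[0] = 3, c[0] = 3; result = True)

[3, 17, 21]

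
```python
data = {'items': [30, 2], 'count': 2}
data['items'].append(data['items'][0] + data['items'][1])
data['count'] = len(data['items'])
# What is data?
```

After line 1: data = {'items': [30, 2], 'count': 2}
After line 2 (append 30 + 2 = 32): data = {'items': [30, 2, 32], 'count': 2}
After line 3 (count = len(items) = 3): data = {'items': [30, 2, 32], 'count': 3}

{'items': [30, 2, 32], 'count': 3}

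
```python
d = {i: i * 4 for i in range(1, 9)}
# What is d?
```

{1: 4, 2: 8, 3: 12, 4: 16, 5: 20, 6: 24, 7: 28, 8: 32}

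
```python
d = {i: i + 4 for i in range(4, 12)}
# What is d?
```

{4: 8, 5: 9, 6: 10, 7: 11, 8: 12, 9: 13, 10: 14, 11: 15}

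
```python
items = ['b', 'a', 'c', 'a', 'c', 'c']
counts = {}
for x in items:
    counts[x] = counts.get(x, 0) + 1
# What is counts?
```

Initial: counts = {}, items = ['b', 'a', 'c', 'a', 'c', 'c']
See 'b': counts = {'b': 1}
See 'a': counts = {'b': 1, 'a': 1}
See 'c': counts = {'b': 1, 'a': 1, 'c': 1}
See 'a': counts = {'b': 1, 'a': 2, 'c': 1}
See 'c': counts = {'b': 1, 'a': 2, 'c': 2}
See 'c': counts = {'b': 1, 'a': 2, 'c': 3}

{'b': 1, 'a': 2, 'c': 3}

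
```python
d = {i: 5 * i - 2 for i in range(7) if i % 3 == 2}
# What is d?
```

{2: 8, 5: 23}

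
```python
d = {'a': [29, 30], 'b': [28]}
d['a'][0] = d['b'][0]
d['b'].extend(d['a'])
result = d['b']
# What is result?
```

After line 1: d = {'a': [29, 30], 'b': [28]}
After line 2 (a[0] = b[0] = 28): d = {'a': [28, 30], 'b': [28]}
After line 3 (b.extend(a) appends [28, 30]): d = {'a': [28, 30], 'b': [28, 28, 30]}
After line 4: result = d['b'] = [28, 28, 30]

[28, 28, 30]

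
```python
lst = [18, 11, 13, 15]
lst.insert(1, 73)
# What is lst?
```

[18, 73, 11, 13, 15]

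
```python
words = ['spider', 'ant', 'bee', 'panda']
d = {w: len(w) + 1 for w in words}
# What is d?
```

{'spider': 7, 'ant': 4, 'bee': 4, 'panda': 6}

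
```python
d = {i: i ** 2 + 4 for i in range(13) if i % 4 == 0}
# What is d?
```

{0: 4, 4: 20, 8: 68, 12: 148}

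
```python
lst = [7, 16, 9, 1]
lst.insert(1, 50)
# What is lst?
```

[7, 50, 16, 9, 1]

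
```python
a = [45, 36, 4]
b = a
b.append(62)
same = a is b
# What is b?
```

After line 1: a = [45, 36, 4]
After line 2 (b = a is an alias, same object): a = [45, 36, 4], b = [45, 36, 4]
After line 3 (b.append mutates the shared list): a = [45, 36, 4, 62], b = [45, 36, 4, 62]
After line 4 (same = a is b; same object -> True): same = True

[45, 36, 4, 62]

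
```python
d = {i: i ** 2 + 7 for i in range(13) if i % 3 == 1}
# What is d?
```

{1: 8, 4: 23, 7: 56, 10: 107}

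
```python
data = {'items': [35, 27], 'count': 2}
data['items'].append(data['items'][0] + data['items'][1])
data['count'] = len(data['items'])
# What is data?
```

After line 1: data = {'items': [35, 27], 'count': 2}
After line 2 (append 35 + 27 = 62): data = {'items': [35, 27, 62], 'count': 2}
After line 3 (count = len(items) = 3): data = {'items': [35, 27, 62], 'count': 3}

{'items': [35, 27, 62], 'count': 3}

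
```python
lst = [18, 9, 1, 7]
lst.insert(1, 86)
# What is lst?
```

[18, 86, 9, 1, 7]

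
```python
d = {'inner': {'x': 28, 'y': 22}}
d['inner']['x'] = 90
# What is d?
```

After line 1: d = {'inner': {'x': 28, 'y': 22}}
After line 2 (inner x overwritten): d = {'inner': {'x': 90, 'y': 22}}

{'inner': {'x': 90, 'y': 22}}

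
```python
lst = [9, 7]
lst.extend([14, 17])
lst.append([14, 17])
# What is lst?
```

After line 1: lst = [9, 7]
After line 2 (extend unpacks [14, 17]): lst = [9, 7, 14, 17]
After line 3 (append adds [14, 17] as single element): lst = [9, 7, 14, 17, [14, 17]]

[9, 7, 14, 17, [14, 17]]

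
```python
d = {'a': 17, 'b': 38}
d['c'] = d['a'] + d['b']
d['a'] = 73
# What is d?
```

After line 1: d = {'a': 17, 'b': 38}
After line 2 (d['c'] = 17 + 38): d = {'a': 17, 'b': 38, 'c': 55}
After line 3: d = {'a': 73, 'b': 38, 'c': 55}

{'a': 73, 'b': 38, 'c': 55}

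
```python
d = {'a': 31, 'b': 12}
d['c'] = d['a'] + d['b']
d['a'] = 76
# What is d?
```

After line 1: d = {'a': 31, 'b': 12}
After line 2 (d['c'] = 31 + 12): d = {'a': 31, 'b': 12, 'c': 43}
After line 3: d = {'a': 76, 'b': 12, 'c': 43}

{'a': 76, 'b': 12, 'c': 43}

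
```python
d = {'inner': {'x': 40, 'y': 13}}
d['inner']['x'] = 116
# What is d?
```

After line 1: d = {'inner': {'x': 40, 'y': 13}}
After line 2 (inner x overwritten): d = {'inner': {'x': 116, 'y': 13}}

{'inner': {'x': 116, 'y': 13}}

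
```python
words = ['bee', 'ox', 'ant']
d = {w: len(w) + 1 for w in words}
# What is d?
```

{'bee': 4, 'ox': 3, 'ant': 4}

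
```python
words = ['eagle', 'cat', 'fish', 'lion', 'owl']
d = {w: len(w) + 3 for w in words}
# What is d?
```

{'eagle': 8, 'cat': 6, 'fish': 7, 'lion': 7, 'owl': 6}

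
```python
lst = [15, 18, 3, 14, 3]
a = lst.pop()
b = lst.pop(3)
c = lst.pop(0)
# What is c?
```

After line 1: lst = [15, 18, 3, 14, 3]
After line 2 (pop() -> a = 3): lst = [15, 18, 3, 14]
After line 3 (pop(3) -> b = 14): lst = [15, 18, 3]
After line 4 (pop(0) -> c = 15): lst = [18, 3]

15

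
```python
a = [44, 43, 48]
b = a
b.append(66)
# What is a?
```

After line 1: a = [44, 43, 48]
After line 2 (b = a is an alias, same object): a = [44, 43, 48], b = [44, 43, 48]
After line 3 (b.append mutates the shared list): a = [44, 43, 48, 66], b = [44, 43, 48, 66]

[44, 43, 48, 66]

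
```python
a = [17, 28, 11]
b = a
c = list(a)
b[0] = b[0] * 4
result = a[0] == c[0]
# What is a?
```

After line 1: a = [17, 28, 11]
After line 2 (b = a, alias): a = [17, 28, 11], b = [17, 28, 11]
After line 3 (c = list(a) is a copy, new object): c = [17, 28, 11]
After line 4 (b[0] = 17 * 4 = 68; mutates shared a/b): a = b = [68, 28, 11], c = [17, 28, 11]
After line 5 (a[0] = 68, c[0] = 17; result = False)

[68, 28, 11]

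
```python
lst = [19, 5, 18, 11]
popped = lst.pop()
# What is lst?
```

[19, 5, 18]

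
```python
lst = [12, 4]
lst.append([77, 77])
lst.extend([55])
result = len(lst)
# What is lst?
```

After line 1: lst = [12, 4]
After line 2 (append adds [77, 77] as single element): lst = [12, 4, [77, 77]]
After line 3 (extend unpacks [55], adds 55): lst = [12, 4, [77, 77], 55]
After line 4: result = len(lst) = 4

[12, 4, [77, 77], 55]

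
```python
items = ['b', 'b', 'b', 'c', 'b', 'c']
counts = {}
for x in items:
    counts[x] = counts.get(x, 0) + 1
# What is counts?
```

Initial: counts = {}, items = ['b', 'b', 'b', 'c', 'b', 'c']
See 'b': counts = {'b': 1}
See 'b': counts = {'b': 2}
See 'b': counts = {'b': 3}
See 'c': counts = {'b': 3, 'c': 1}
See 'b': counts = {'b': 4, 'c': 1}
See 'c': counts = {'b': 4, 'c': 2}

{'b': 4, 'c': 2}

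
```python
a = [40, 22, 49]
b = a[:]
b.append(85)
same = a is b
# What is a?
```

After line 1: a = [40, 22, 49]
After line 2 (b = a[:] is a shallow copy, new object): a = [40, 22, 49], b = [40, 22, 49]
After line 3 (append only mutates b): a = [40, 22, 49], b = [40, 22, 49, 85]
After line 4 (same = a is b; different objects -> False): same = False

[40, 22, 49]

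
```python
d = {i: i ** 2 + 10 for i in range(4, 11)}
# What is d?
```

{4: 26, 5: 35, 6: 46, 7: 59, 8: 74, 9: 91, 10: 110}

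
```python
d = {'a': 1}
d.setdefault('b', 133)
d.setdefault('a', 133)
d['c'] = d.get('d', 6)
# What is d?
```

After line 1: d = {'a': 1}
After line 2 (setdefault adds 'b'=133): d = {'a': 1, 'b': 133}
After line 3 (setdefault 'a' no-op, already exists): d = {'a': 1, 'b': 133}
After line 4 (get('d', 6) returns default since 'd' not in d): d = {'a': 1, 'b': 133, 'c': 6}

{'a': 1, 'b': 133, 'c': 6}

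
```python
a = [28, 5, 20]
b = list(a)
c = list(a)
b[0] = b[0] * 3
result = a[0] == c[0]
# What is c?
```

After line 1: a = [28, 5, 20]
After line 2 (b = list(a), copy): a = [28, 5, 20], b = [28, 5, 20]
After line 3 (c = list(a) is a copy, new object): c = [28, 5, 20]
After line 4 (b[0] = 28 * 3 = 84; only b mutates (copy)): a = [28, 5, 20], b = [84, 5, 20], c = [28, 5, 20]
After line 5 (a[0] = 28, c[0] = 28; result = True)

[28, 5, 20]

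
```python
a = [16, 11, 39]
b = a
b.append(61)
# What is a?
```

After line 1: a = [16, 11, 39]
After line 2 (b = a is an alias, same object): a = [16, 11, 39], b = [16, 11, 39]
After line 3 (b.append mutates the shared list): a = [16, 11, 39, 61], b = [16, 11, 39, 61]

[16, 11, 39, 61]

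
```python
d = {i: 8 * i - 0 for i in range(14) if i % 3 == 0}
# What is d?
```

{0: 0, 3: 24, 6: 48, 9: 72, 12: 96}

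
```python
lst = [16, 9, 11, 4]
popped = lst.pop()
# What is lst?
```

[16, 9, 11]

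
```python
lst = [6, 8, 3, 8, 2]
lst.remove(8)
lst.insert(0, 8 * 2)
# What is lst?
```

After line 1: lst = [6, 8, 3, 8, 2]
After line 2 (remove first 8): lst = [6, 3, 8, 2]
After line 3 (insert 16 at index 0): lst = [16, 6, 3, 8, 2]

[16, 6, 3, 8, 2]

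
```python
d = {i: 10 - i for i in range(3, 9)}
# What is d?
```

{3: 7, 4: 6, 5: 5, 6: 4, 7: 3, 8: 2}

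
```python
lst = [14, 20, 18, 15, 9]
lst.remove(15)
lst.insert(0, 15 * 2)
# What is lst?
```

After line 1: lst = [14, 20, 18, 15, 9]
After line 2 (remove first 15): lst = [14, 20, 18, 9]
After line 3 (insert 30 at index 0): lst = [30, 14, 20, 18, 9]

[30, 14, 20, 18, 9]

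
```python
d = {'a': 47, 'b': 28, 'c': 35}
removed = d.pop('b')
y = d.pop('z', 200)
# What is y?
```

After line 1: d = {'a': 47, 'b': 28, 'c': 35}
After line 2 (pop 'b' returns 28): d = {'a': 47, 'c': 35}, removed = 28
After line 3 (pop 'z' missing, returns default 200): d = {'a': 47, 'c': 35}, y = 200

200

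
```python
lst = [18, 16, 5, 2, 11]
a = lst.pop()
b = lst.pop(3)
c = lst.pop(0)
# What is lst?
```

After line 1: lst = [18, 16, 5, 2, 11]
After line 2 (pop() -> a = 11): lst = [18, 16, 5, 2]
After line 3 (pop(3) -> b = 2): lst = [18, 16, 5]
After line 4 (pop(0) -> c = 18): lst = [16, 5]

[16, 5]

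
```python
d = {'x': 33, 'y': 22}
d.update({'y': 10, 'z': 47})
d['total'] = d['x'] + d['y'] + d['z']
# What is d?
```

After line 1: d = {'x': 33, 'y': 22}
After line 2 (y overwritten, z added): d = {'x': 33, 'y': 10, 'z': 47}
After line 3 (total = 33 + 10 + 47 = 90): d = {'x': 33, 'y': 10, 'z': 47, 'total': 90}

{'x': 33, 'y': 10, 'z': 47, 'total': 90}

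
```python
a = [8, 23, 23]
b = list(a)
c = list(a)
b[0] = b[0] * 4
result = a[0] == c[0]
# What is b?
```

After line 1: a = [8, 23, 23]
After line 2 (b = list(a), copy): a = [8, 23, 23], b = [8, 23, 23]
After line 3 (c = list(a) is a copy, new object): c = [8, 23, 23]
After line 4 (b[0] = 8 * 4 = 32; only b mutates (copy)): a = [8, 23, 23], b = [32, 23, 23], c = [8, 23, 23]
After line 5 (a[0] = 8, c[0] = 8; result = True)

[32, 23, 23]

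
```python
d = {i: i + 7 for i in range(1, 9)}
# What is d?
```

{1: 8, 2: 9, 3: 10, 4: 11, 5: 12, 6: 13, 7: 14, 8: 15}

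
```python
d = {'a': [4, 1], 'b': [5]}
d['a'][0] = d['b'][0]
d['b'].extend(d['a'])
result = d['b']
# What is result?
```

After line 1: d = {'a': [4, 1], 'b': [5]}
After line 2 (a[0] = b[0] = 5): d = {'a': [5, 1], 'b': [5]}
After line 3 (b.extend(a) appends [5, 1]): d = {'a': [5, 1], 'b': [5, 5, 1]}
After line 4: result = d['b'] = [5, 5, 1]

[5, 5, 1]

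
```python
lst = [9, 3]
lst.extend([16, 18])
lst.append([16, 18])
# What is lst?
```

After line 1: lst = [9, 3]
After line 2 (extend unpacks [16, 18]): lst = [9, 3, 16, 18]
After line 3 (append adds [16, 18] as single element): lst = [9, 3, 16, 18, [16, 18]]

[9, 3, 16, 18, [16, 18]]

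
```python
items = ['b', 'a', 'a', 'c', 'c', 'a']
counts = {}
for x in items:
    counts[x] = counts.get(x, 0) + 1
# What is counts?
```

Initial: counts = {}, items = ['b', 'a', 'a', 'c', 'c', 'a']
See 'b': counts = {'b': 1}
See 'a': counts = {'b': 1, 'a': 1}
See 'a': counts = {'b': 1, 'a': 2}
See 'c': counts = {'b': 1, 'a': 2, 'c': 1}
See 'c': counts = {'b': 1, 'a': 2, 'c': 2}
See 'a': counts = {'b': 1, 'a': 3, 'c': 2}

{'b': 1, 'a': 3, 'c': 2}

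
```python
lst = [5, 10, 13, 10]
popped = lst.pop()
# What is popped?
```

10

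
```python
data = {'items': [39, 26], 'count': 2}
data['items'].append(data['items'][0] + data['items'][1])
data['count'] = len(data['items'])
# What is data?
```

After line 1: data = {'items': [39, 26], 'count': 2}
After line 2 (append 39 + 26 = 65): data = {'items': [39, 26, 65], 'count': 2}
After line 3 (count = len(items) = 3): data = {'items': [39, 26, 65], 'count': 3}

{'items': [39, 26, 65], 'count': 3}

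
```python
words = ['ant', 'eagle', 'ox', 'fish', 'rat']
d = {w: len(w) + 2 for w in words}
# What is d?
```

{'ant': 5, 'eagle': 7, 'ox': 4, 'fish': 6, 'rat': 5}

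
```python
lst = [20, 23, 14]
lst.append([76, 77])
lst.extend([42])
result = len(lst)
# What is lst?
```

After line 1: lst = [20, 23, 14]
After line 2 (append adds [76, 77] as single element): lst = [20, 23, 14, [76, 77]]
After line 3 (extend unpacks [42], adds 42): lst = [20, 23, 14, [76, 77], 42]
After line 4: result = len(lst) = 5

[20, 23, 14, [76, 77], 42]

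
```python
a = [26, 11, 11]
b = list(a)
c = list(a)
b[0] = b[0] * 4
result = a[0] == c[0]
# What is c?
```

After line 1: a = [26, 11, 11]
After line 2 (b = list(a), copy): a = [26, 11, 11], b = [26, 11, 11]
After line 3 (c = list(a) is a copy, new object): c = [26, 11, 11]
After line 4 (b[0] = 26 * 4 = 104; only b mutates (copy)): a = [26, 11, 11], b = [104, 11, 11], c = [26, 11, 11]
After line 5 (a[0] = 26, c[0] = 26; result = True)

[26, 11, 11]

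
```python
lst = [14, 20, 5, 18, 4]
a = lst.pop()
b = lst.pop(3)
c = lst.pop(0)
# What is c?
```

After line 1: lst = [14, 20, 5, 18, 4]
After line 2 (pop() -> a = 4): lst = [14, 20, 5, 18]
After line 3 (pop(3) -> b = 18): lst = [14, 20, 5]
After line 4 (pop(0) -> c = 14): lst = [20, 5]

14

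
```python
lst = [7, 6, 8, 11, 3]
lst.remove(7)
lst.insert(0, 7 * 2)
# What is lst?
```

After line 1: lst = [7, 6, 8, 11, 3]
After line 2 (remove first 7): lst = [6, 8, 11, 3]
After line 3 (insert 14 at index 0): lst = [14, 6, 8, 11, 3]

[14, 6, 8, 11, 3]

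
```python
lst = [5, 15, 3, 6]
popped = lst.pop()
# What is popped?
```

6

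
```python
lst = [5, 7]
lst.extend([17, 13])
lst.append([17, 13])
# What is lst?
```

After line 1: lst = [5, 7]
After line 2 (extend unpacks [17, 13]): lst = [5, 7, 17, 13]
After line 3 (append adds [17, 13] as single element): lst = [5, 7, 17, 13, [17, 13]]

[5, 7, 17, 13, [17, 13]]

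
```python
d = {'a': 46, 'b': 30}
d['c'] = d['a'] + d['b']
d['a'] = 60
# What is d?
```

After line 1: d = {'a': 46, 'b': 30}
After line 2 (d['c'] = 46 + 30): d = {'a': 46, 'b': 30, 'c': 76}
After line 3: d = {'a': 60, 'b': 30, 'c': 76}

{'a': 60, 'b': 30, 'c': 76}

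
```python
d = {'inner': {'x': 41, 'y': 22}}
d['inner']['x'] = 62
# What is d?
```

After line 1: d = {'inner': {'x': 41, 'y': 22}}
After line 2 (inner x overwritten): d = {'inner': {'x': 62, 'y': 22}}

{'inner': {'x': 62, 'y': 22}}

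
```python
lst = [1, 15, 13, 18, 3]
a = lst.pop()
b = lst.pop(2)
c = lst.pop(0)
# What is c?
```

After line 1: lst = [1, 15, 13, 18, 3]
After line 2 (pop() -> a = 3): lst = [1, 15, 13, 18]
After line 3 (pop(2) -> b = 13): lst = [1, 15, 18]
After line 4 (pop(0) -> c = 1): lst = [15, 18]

1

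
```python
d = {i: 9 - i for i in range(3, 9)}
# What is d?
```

{3: 6, 4: 5, 5: 4, 6: 3, 7: 2, 8: 1}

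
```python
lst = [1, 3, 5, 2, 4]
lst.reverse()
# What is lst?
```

[4, 2, 5, 3, 1]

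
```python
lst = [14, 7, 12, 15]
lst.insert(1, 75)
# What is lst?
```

[14, 75, 7, 12, 15]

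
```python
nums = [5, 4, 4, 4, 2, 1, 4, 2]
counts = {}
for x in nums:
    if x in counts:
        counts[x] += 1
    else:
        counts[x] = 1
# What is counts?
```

Initial: counts = {}, nums = [5, 4, 4, 4, 2, 1, 4, 2]
See 5: counts = {5: 1}
See 4: counts = {5: 1, 4: 1}
See 4: counts = {5: 1, 4: 2}
See 4: counts = {5: 1, 4: 3}
See 2: counts = {5: 1, 4: 3, 2: 1}
See 1: counts = {5: 1, 4: 3, 2: 1, 1: 1}
See 4: counts = {5: 1, 4: 4, 2: 1, 1: 1}
See 2: counts = {5: 1, 4: 4, 2: 2, 1: 1}

{5: 1, 4: 4, 2: 2, 1: 1}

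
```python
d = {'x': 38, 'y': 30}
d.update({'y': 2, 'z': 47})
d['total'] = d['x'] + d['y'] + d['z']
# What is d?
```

After line 1: d = {'x': 38, 'y': 30}
After line 2 (y overwritten, z added): d = {'x': 38, 'y': 2, 'z': 47}
After line 3 (total = 38 + 2 + 47 = 87): d = {'x': 38, 'y': 2, 'z': 47, 'total': 87}

{'x': 38, 'y': 2, 'z': 47, 'total': 87}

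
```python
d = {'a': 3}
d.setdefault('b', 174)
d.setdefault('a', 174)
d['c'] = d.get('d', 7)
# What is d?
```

After line 1: d = {'a': 3}
After line 2 (setdefault adds 'b'=174): d = {'a': 3, 'b': 174}
After line 3 (setdefault 'a' no-op, already exists): d = {'a': 3, 'b': 174}
After line 4 (get('d', 7) returns default since 'd' not in d): d = {'a': 3, 'b': 174, 'c': 7}

{'a': 3, 'b': 174, 'c': 7}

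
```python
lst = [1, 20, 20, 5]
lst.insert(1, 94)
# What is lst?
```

[1, 94, 20, 20, 5]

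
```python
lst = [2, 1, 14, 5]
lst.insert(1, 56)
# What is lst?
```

[2, 56, 1, 14, 5]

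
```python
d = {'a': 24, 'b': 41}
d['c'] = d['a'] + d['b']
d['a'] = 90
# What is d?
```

After line 1: d = {'a': 24, 'b': 41}
After line 2 (d['c'] = 24 + 41): d = {'a': 24, 'b': 41, 'c': 65}
After line 3: d = {'a': 90, 'b': 41, 'c': 65}

{'a': 90, 'b': 41, 'c': 65}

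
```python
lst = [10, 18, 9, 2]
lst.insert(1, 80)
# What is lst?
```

[10, 80, 18, 9, 2]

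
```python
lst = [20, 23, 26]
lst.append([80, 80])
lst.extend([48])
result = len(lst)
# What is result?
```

After line 1: lst = [20, 23, 26]
After line 2 (append adds [80, 80] as single element): lst = [20, 23, 26, [80, 80]]
After line 3 (extend unpacks [48], adds 48): lst = [20, 23, 26, [80, 80], 48]
After line 4: result = len(lst) = 5

5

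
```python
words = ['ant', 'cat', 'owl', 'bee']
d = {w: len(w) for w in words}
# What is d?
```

{'ant': 3, 'cat': 3, 'owl': 3, 'bee': 3}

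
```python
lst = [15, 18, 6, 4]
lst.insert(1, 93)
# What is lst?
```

[15, 93, 18, 6, 4]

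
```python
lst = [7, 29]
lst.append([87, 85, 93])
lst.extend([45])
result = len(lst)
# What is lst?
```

After line 1: lst = [7, 29]
After line 2 (append adds [87, 85, 93] as single element): lst = [7, 29, [87, 85, 93]]
After line 3 (extend unpacks [45], adds 45): lst = [7, 29, [87, 85, 93], 45]
After line 4: result = len(lst) = 4

[7, 29, [87, 85, 93], 45]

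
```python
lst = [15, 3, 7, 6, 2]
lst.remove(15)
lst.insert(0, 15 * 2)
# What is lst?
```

After line 1: lst = [15, 3, 7, 6, 2]
After line 2 (remove first 15): lst = [3, 7, 6, 2]
After line 3 (insert 30 at index 0): lst = [30, 3, 7, 6, 2]

[30, 3, 7, 6, 2]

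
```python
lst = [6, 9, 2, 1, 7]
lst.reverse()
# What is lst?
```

[7, 1, 2, 9, 6]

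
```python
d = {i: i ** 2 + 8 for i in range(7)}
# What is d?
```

{0: 8, 1: 9, 2: 12, 3: 17, 4: 24, 5: 33, 6: 44}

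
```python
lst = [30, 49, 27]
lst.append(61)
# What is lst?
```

[30, 49, 27, 61]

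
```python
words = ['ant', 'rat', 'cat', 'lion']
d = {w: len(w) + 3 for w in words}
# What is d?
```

{'ant': 6, 'rat': 6, 'cat': 6, 'lion': 7}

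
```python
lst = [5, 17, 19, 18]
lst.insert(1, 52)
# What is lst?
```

[5, 52, 17, 19, 18]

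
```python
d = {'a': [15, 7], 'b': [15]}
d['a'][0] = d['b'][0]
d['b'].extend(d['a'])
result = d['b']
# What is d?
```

After line 1: d = {'a': [15, 7], 'b': [15]}
After line 2 (a[0] = b[0] = 15): d = {'a': [15, 7], 'b': [15]}
After line 3 (b.extend(a) appends [15, 7]): d = {'a': [15, 7], 'b': [15, 15, 7]}
After line 4: result = d['b'] = [15, 15, 7]

{'a': [15, 7], 'b': [15, 15, 7]}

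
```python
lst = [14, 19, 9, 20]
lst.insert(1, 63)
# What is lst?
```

[14, 63, 19, 9, 20]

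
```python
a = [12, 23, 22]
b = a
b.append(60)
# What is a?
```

After line 1: a = [12, 23, 22]
After line 2 (b = a is an alias, same object): a = [12, 23, 22], b = [12, 23, 22]
After line 3 (b.append mutates the shared list): a = [12, 23, 22, 60], b = [12, 23, 22, 60]

[12, 23, 22, 60]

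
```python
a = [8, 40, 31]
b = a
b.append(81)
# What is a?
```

After line 1: a = [8, 40, 31]
After line 2 (b = a is an alias, same object): a = [8, 40, 31], b = [8, 40, 31]
After line 3 (b.append mutates the shared list): a = [8, 40, 31, 81], b = [8, 40, 31, 81]

[8, 40, 31, 81]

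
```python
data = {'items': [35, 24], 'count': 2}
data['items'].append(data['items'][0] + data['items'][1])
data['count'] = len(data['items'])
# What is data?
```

After line 1: data = {'items': [35, 24], 'count': 2}
After line 2 (append 35 + 24 = 59): data = {'items': [35, 24, 59], 'count': 2}
After line 3 (count = len(items) = 3): data = {'items': [35, 24, 59], 'count': 3}

{'items': [35, 24, 59], 'count': 3}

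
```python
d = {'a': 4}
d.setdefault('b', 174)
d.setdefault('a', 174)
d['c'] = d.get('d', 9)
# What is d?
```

After line 1: d = {'a': 4}
After line 2 (setdefault adds 'b'=174): d = {'a': 4, 'b': 174}
After line 3 (setdefault 'a' no-op, already exists): d = {'a': 4, 'b': 174}
After line 4 (get('d', 9) returns default since 'd' not in d): d = {'a': 4, 'b': 174, 'c': 9}

{'a': 4, 'b': 174, 'c': 9}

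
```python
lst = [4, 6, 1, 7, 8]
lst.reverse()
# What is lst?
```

[8, 7, 1, 6, 4]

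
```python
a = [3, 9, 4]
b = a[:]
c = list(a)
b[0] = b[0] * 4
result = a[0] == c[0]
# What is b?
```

After line 1: a = [3, 9, 4]
After line 2 (b = a[:], copy): a = [3, 9, 4], b = [3, 9, 4]
After line 3 (c = list(a) is a copy, new object): c = [3, 9, 4]
After line 4 (b[0] = 3 * 4 = 12; only b mutates (copy)): a = [3, 9, 4], b = [12, 9, 4], c = [3, 9, 4]
After line 5 (a[0] = 3, c[0] = 3; result = True)

[12, 9, 4]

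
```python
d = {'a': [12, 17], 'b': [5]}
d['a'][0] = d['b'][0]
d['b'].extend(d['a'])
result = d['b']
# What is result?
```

After line 1: d = {'a': [12, 17], 'b': [5]}
After line 2 (a[0] = b[0] = 5): d = {'a': [5, 17], 'b': [5]}
After line 3 (b.extend(a) appends [5, 17]): d = {'a': [5, 17], 'b': [5, 5, 17]}
After line 4: result = d['b'] = [5, 5, 17]

[5, 5, 17]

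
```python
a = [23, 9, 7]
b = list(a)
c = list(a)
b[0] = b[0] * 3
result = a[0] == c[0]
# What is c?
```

After line 1: a = [23, 9, 7]
After line 2 (b = list(a), copy): a = [23, 9, 7], b = [23, 9, 7]
After line 3 (c = list(a) is a copy, new object): c = [23, 9, 7]
After line 4 (b[0] = 23 * 3 = 69; only b mutates (copy)): a = [23, 9, 7], b = [69, 9, 7], c = [23, 9, 7]
After line 5 (a[0] = 23, c[0] = 23; result = True)

[23, 9, 7]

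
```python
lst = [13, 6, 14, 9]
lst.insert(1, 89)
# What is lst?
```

[13, 89, 6, 14, 9]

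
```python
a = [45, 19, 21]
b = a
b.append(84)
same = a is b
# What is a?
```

After line 1: a = [45, 19, 21]
After line 2 (b = a is an alias, same object): a = [45, 19, 21], b = [45, 19, 21]
After line 3 (b.append mutates the shared list): a = [45, 19, 21, 84], b = [45, 19, 21, 84]
After line 4 (same = a is b; same object -> True): same = True

[45, 19, 21, 84]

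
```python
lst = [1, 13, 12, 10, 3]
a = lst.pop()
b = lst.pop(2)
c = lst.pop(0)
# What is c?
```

After line 1: lst = [1, 13, 12, 10, 3]
After line 2 (pop() -> a = 3): lst = [1, 13, 12, 10]
After line 3 (pop(2) -> b = 12): lst = [1, 13, 10]
After line 4 (pop(0) -> c = 1): lst = [13, 10]

1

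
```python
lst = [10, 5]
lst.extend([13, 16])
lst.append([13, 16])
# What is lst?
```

After line 1: lst = [10, 5]
After line 2 (extend unpacks [13, 16]): lst = [10, 5, 13, 16]
After line 3 (append adds [13, 16] as single element): lst = [10, 5, 13, 16, [13, 16]]

[10, 5, 13, 16, [13, 16]]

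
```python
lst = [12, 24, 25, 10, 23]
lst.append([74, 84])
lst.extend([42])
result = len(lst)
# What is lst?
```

After line 1: lst = [12, 24, 25, 10, 23]
After line 2 (append adds [74, 84] as single element): lst = [12, 24, 25, 10, 23, [74, 84]]
After line 3 (extend unpacks [42], adds 42): lst = [12, 24, 25, 10, 23, [74, 84], 42]
After line 4: result = len(lst) = 7

[12, 24, 25, 10, 23, [74, 84], 42]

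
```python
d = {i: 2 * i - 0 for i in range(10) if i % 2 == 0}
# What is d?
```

{0: 0, 2: 4, 4: 8, 6: 12, 8: 16}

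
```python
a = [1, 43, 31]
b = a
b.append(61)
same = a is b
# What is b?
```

After line 1: a = [1, 43, 31]
After line 2 (b = a is an alias, same object): a = [1, 43, 31], b = [1, 43, 31]
After line 3 (b.append mutates the shared list): a = [1, 43, 31, 61], b = [1, 43, 31, 61]
After line 4 (same = a is b; same object -> True): same = True

[1, 43, 31, 61]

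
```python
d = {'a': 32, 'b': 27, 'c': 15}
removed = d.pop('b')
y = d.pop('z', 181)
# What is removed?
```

After line 1: d = {'a': 32, 'b': 27, 'c': 15}
After line 2 (pop 'b' returns 27): d = {'a': 32, 'c': 15}, removed = 27
After line 3 (pop 'z' missing, returns default 181): d = {'a': 32, 'c': 15}, y = 181

27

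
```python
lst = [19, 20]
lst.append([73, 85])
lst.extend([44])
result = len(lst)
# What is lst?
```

After line 1: lst = [19, 20]
After line 2 (append adds [73, 85] as single element): lst = [19, 20, [73, 85]]
After line 3 (extend unpacks [44], adds 44): lst = [19, 20, [73, 85], 44]
After line 4: result = len(lst) = 4

[19, 20, [73, 85], 44]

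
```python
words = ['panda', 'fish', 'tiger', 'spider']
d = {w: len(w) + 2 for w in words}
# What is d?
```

{'panda': 7, 'fish': 6, 'tiger': 7, 'spider': 8}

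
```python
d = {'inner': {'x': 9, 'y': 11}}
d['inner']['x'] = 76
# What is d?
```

After line 1: d = {'inner': {'x': 9, 'y': 11}}
After line 2 (inner x overwritten): d = {'inner': {'x': 76, 'y': 11}}

{'inner': {'x': 76, 'y': 11}}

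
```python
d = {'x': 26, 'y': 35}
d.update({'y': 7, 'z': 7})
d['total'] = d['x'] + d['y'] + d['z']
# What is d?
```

After line 1: d = {'x': 26, 'y': 35}
After line 2 (y overwritten, z added): d = {'x': 26, 'y': 7, 'z': 7}
After line 3 (total = 26 + 7 + 7 = 40): d = {'x': 26, 'y': 7, 'z': 7, 'total': 40}

{'x': 26, 'y': 7, 'z': 7, 'total': 40}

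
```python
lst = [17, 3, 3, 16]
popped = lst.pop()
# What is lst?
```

[17, 3, 3]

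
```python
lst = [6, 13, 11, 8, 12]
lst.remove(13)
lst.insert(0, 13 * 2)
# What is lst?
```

After line 1: lst = [6, 13, 11, 8, 12]
After line 2 (remove first 13): lst = [6, 11, 8, 12]
After line 3 (insert 26 at index 0): lst = [26, 6, 11, 8, 12]

[26, 6, 11, 8, 12]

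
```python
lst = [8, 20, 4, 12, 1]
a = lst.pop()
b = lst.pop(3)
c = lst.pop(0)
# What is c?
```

After line 1: lst = [8, 20, 4, 12, 1]
After line 2 (pop() -> a = 1): lst = [8, 20, 4, 12]
After line 3 (pop(3) -> b = 12): lst = [8, 20, 4]
After line 4 (pop(0) -> c = 8): lst = [20, 4]

8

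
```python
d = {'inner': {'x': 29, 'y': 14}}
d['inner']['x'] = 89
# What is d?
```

After line 1: d = {'inner': {'x': 29, 'y': 14}}
After line 2 (inner x overwritten): d = {'inner': {'x': 89, 'y': 14}}

{'inner': {'x': 89, 'y': 14}}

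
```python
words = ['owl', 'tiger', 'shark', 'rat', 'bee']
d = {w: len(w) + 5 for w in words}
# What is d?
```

{'owl': 8, 'tiger': 10, 'shark': 10, 'rat': 8, 'bee': 8}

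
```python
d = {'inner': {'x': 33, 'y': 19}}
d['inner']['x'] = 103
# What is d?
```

After line 1: d = {'inner': {'x': 33, 'y': 19}}
After line 2 (inner x overwritten): d = {'inner': {'x': 103, 'y': 19}}

{'inner': {'x': 103, 'y': 19}}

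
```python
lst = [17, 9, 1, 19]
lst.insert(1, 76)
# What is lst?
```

[17, 76, 9, 1, 19]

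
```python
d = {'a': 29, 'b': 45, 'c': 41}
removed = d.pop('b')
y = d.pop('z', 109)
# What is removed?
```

After line 1: d = {'a': 29, 'b': 45, 'c': 41}
After line 2 (pop 'b' returns 45): d = {'a': 29, 'c': 41}, removed = 45
After line 3 (pop 'z' missing, returns default 109): d = {'a': 29, 'c': 41}, y = 109

45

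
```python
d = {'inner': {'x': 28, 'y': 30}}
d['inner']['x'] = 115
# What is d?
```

After line 1: d = {'inner': {'x': 28, 'y': 30}}
After line 2 (inner x overwritten): d = {'inner': {'x': 115, 'y': 30}}

{'inner': {'x': 115, 'y': 30}}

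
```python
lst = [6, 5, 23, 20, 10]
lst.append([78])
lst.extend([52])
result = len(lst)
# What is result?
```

After line 1: lst = [6, 5, 23, 20, 10]
After line 2 (append adds [78] as single element): lst = [6, 5, 23, 20, 10, [78]]
After line 3 (extend unpacks [52], adds 52): lst = [6, 5, 23, 20, 10, [78], 52]
After line 4: result = len(lst) = 7

7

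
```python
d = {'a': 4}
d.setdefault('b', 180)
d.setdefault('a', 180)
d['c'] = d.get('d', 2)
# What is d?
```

After line 1: d = {'a': 4}
After line 2 (setdefault adds 'b'=180): d = {'a': 4, 'b': 180}
After line 3 (setdefault 'a' no-op, already exists): d = {'a': 4, 'b': 180}
After line 4 (get('d', 2) returns default since 'd' not in d): d = {'a': 4, 'b': 180, 'c': 2}

{'a': 4, 'b': 180, 'c': 2}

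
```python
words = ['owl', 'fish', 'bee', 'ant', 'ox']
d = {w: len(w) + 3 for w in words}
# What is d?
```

{'owl': 6, 'fish': 7, 'bee': 6, 'ant': 6, 'ox': 5}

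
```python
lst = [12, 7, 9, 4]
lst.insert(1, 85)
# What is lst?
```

[12, 85, 7, 9, 4]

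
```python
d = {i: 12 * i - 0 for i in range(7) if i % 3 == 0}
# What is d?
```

{0: 0, 3: 36, 6: 72}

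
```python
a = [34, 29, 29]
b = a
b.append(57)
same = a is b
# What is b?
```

After line 1: a = [34, 29, 29]
After line 2 (b = a is an alias, same object): a = [34, 29, 29], b = [34, 29, 29]
After line 3 (b.append mutates the shared list): a = [34, 29, 29, 57], b = [34, 29, 29, 57]
After line 4 (same = a is b; same object -> True): same = True

[34, 29, 29, 57]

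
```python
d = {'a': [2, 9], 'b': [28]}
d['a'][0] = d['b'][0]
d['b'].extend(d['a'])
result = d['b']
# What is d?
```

After line 1: d = {'a': [2, 9], 'b': [28]}
After line 2 (a[0] = b[0] = 28): d = {'a': [28, 9], 'b': [28]}
After line 3 (b.extend(a) appends [28, 9]): d = {'a': [28, 9], 'b': [28, 28, 9]}
After line 4: result = d['b'] = [28, 28, 9]

{'a': [28, 9], 'b': [28, 28, 9]}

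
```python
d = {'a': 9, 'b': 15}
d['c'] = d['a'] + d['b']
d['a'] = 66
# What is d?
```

After line 1: d = {'a': 9, 'b': 15}
After line 2 (d['c'] = 9 + 15): d = {'a': 9, 'b': 15, 'c': 24}
After line 3: d = {'a': 66, 'b': 15, 'c': 24}

{'a': 66, 'b': 15, 'c': 24}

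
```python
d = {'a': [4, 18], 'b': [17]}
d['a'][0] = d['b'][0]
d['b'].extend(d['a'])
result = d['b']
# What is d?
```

After line 1: d = {'a': [4, 18], 'b': [17]}
After line 2 (a[0] = b[0] = 17): d = {'a': [17, 18], 'b': [17]}
After line 3 (b.extend(a) appends [17, 18]): d = {'a': [17, 18], 'b': [17, 17, 18]}
After line 4: result = d['b'] = [17, 17, 18]

{'a': [17, 18], 'b': [17, 17, 18]}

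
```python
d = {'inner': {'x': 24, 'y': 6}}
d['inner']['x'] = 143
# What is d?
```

After line 1: d = {'inner': {'x': 24, 'y': 6}}
After line 2 (inner x overwritten): d = {'inner': {'x': 143, 'y': 6}}

{'inner': {'x': 143, 'y': 6}}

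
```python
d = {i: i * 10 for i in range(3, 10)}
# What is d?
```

{3: 30, 4: 40, 5: 50, 6: 60, 7: 70, 8: 80, 9: 90}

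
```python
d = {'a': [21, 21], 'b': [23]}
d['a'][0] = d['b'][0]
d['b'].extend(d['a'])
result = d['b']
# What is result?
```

After line 1: d = {'a': [21, 21], 'b': [23]}
After line 2 (a[0] = b[0] = 23): d = {'a': [23, 21], 'b': [23]}
After line 3 (b.extend(a) appends [23, 21]): d = {'a': [23, 21], 'b': [23, 23, 21]}
After line 4: result = d['b'] = [23, 23, 21]

[23, 23, 21]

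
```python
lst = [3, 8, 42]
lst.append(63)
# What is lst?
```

[3, 8, 42, 63]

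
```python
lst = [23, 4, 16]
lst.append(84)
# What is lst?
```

[23, 4, 16, 84]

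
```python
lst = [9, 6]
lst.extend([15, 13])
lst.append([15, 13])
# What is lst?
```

After line 1: lst = [9, 6]
After line 2 (extend unpacks [15, 13]): lst = [9, 6, 15, 13]
After line 3 (append adds [15, 13] as single element): lst = [9, 6, 15, 13, [15, 13]]

[9, 6, 15, 13, [15, 13]]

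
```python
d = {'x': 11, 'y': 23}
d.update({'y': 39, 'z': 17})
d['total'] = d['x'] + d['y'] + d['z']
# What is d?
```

After line 1: d = {'x': 11, 'y': 23}
After line 2 (y overwritten, z added): d = {'x': 11, 'y': 39, 'z': 17}
After line 3 (total = 11 + 39 + 17 = 67): d = {'x': 11, 'y': 39, 'z': 17, 'total': 67}

{'x': 11, 'y': 39, 'z': 17, 'total': 67}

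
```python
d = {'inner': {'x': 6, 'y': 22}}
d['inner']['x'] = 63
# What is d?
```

After line 1: d = {'inner': {'x': 6, 'y': 22}}
After line 2 (inner x overwritten): d = {'inner': {'x': 63, 'y': 22}}

{'inner': {'x': 63, 'y': 22}}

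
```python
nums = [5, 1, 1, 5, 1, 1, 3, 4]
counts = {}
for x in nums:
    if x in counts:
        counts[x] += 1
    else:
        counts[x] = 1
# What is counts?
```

Initial: counts = {}, nums = [5, 1, 1, 5, 1, 1, 3, 4]
See 5: counts = {5: 1}
See 1: counts = {5: 1, 1: 1}
See 1: counts = {5: 1, 1: 2}
See 5: counts = {5: 2, 1: 2}
See 1: counts = {5: 2, 1: 3}
See 1: counts = {5: 2, 1: 4}
See 3: counts = {5: 2, 1: 4, 3: 1}
See 4: counts = {5: 2, 1: 4, 3: 1, 4: 1}

{5: 2, 1: 4, 3: 1, 4: 1}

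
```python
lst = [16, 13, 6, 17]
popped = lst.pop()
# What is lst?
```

[16, 13, 6]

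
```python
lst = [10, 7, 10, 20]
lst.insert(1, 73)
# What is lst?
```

[10, 73, 7, 10, 20]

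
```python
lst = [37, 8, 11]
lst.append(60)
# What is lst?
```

[37, 8, 11, 60]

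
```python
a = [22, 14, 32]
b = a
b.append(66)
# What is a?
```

After line 1: a = [22, 14, 32]
After line 2 (b = a is an alias, same object): a = [22, 14, 32], b = [22, 14, 32]
After line 3 (b.append mutates the shared list): a = [22, 14, 32, 66], b = [22, 14, 32, 66]

[22, 14, 32, 66]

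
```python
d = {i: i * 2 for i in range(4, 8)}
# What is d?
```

{4: 8, 5: 10, 6: 12, 7: 14}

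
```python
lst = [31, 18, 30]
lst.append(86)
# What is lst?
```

[31, 18, 30, 86]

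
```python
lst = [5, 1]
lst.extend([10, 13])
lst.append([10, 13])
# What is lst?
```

After line 1: lst = [5, 1]
After line 2 (extend unpacks [10, 13]): lst = [5, 1, 10, 13]
After line 3 (append adds [10, 13] as single element): lst = [5, 1, 10, 13, [10, 13]]

[5, 1, 10, 13, [10, 13]]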